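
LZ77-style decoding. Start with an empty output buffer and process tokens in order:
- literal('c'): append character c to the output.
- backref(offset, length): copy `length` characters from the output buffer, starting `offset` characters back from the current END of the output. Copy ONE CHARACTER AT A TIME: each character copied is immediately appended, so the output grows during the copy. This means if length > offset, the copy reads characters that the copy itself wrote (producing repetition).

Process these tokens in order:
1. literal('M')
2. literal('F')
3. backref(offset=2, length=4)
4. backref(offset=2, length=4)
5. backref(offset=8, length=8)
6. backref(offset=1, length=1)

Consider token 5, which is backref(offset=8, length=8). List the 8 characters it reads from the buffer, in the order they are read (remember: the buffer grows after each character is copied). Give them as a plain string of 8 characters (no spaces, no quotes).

Token 1: literal('M'). Output: "M"
Token 2: literal('F'). Output: "MF"
Token 3: backref(off=2, len=4) (overlapping!). Copied 'MFMF' from pos 0. Output: "MFMFMF"
Token 4: backref(off=2, len=4) (overlapping!). Copied 'MFMF' from pos 4. Output: "MFMFMFMFMF"
Token 5: backref(off=8, len=8). Buffer before: "MFMFMFMFMF" (len 10)
  byte 1: read out[2]='M', append. Buffer now: "MFMFMFMFMFM"
  byte 2: read out[3]='F', append. Buffer now: "MFMFMFMFMFMF"
  byte 3: read out[4]='M', append. Buffer now: "MFMFMFMFMFMFM"
  byte 4: read out[5]='F', append. Buffer now: "MFMFMFMFMFMFMF"
  byte 5: read out[6]='M', append. Buffer now: "MFMFMFMFMFMFMFM"
  byte 6: read out[7]='F', append. Buffer now: "MFMFMFMFMFMFMFMF"
  byte 7: read out[8]='M', append. Buffer now: "MFMFMFMFMFMFMFMFM"
  byte 8: read out[9]='F', append. Buffer now: "MFMFMFMFMFMFMFMFMF"

Answer: MFMFMFMF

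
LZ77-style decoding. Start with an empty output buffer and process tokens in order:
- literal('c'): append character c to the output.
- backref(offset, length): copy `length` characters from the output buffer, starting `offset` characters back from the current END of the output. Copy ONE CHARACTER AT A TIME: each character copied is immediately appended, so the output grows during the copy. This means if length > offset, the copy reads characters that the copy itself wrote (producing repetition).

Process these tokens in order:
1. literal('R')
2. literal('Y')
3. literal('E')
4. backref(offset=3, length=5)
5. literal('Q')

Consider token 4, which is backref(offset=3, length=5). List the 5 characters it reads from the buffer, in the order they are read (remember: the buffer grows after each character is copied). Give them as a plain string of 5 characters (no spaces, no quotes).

Token 1: literal('R'). Output: "R"
Token 2: literal('Y'). Output: "RY"
Token 3: literal('E'). Output: "RYE"
Token 4: backref(off=3, len=5). Buffer before: "RYE" (len 3)
  byte 1: read out[0]='R', append. Buffer now: "RYER"
  byte 2: read out[1]='Y', append. Buffer now: "RYERY"
  byte 3: read out[2]='E', append. Buffer now: "RYERYE"
  byte 4: read out[3]='R', append. Buffer now: "RYERYER"
  byte 5: read out[4]='Y', append. Buffer now: "RYERYERY"

Answer: RYERY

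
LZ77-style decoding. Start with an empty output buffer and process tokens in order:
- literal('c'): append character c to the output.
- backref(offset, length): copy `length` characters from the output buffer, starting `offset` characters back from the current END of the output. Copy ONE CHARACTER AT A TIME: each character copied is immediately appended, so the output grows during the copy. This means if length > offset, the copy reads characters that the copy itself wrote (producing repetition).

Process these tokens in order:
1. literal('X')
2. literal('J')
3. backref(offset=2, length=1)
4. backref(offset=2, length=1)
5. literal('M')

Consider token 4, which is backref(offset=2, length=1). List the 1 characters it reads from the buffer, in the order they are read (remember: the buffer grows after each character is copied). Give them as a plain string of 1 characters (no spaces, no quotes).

Token 1: literal('X'). Output: "X"
Token 2: literal('J'). Output: "XJ"
Token 3: backref(off=2, len=1). Copied 'X' from pos 0. Output: "XJX"
Token 4: backref(off=2, len=1). Buffer before: "XJX" (len 3)
  byte 1: read out[1]='J', append. Buffer now: "XJXJ"

Answer: J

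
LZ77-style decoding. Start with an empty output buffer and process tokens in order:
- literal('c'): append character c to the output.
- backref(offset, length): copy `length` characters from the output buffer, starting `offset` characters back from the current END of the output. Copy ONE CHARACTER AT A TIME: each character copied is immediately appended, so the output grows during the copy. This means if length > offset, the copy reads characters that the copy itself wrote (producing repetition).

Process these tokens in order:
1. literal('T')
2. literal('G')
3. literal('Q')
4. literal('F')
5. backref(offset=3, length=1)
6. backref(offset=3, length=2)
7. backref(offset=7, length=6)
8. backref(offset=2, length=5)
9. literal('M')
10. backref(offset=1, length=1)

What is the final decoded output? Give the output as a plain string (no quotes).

Token 1: literal('T'). Output: "T"
Token 2: literal('G'). Output: "TG"
Token 3: literal('Q'). Output: "TGQ"
Token 4: literal('F'). Output: "TGQF"
Token 5: backref(off=3, len=1). Copied 'G' from pos 1. Output: "TGQFG"
Token 6: backref(off=3, len=2). Copied 'QF' from pos 2. Output: "TGQFGQF"
Token 7: backref(off=7, len=6). Copied 'TGQFGQ' from pos 0. Output: "TGQFGQFTGQFGQ"
Token 8: backref(off=2, len=5) (overlapping!). Copied 'GQGQG' from pos 11. Output: "TGQFGQFTGQFGQGQGQG"
Token 9: literal('M'). Output: "TGQFGQFTGQFGQGQGQGM"
Token 10: backref(off=1, len=1). Copied 'M' from pos 18. Output: "TGQFGQFTGQFGQGQGQGMM"

Answer: TGQFGQFTGQFGQGQGQGMM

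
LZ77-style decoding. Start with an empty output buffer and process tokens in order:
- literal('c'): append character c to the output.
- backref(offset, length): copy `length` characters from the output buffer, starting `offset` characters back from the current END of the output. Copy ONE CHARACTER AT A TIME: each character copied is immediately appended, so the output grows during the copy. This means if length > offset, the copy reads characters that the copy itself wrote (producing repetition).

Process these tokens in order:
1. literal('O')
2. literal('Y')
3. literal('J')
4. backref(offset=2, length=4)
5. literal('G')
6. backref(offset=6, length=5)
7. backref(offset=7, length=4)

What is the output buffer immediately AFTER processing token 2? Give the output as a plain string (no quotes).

Token 1: literal('O'). Output: "O"
Token 2: literal('Y'). Output: "OY"

Answer: OY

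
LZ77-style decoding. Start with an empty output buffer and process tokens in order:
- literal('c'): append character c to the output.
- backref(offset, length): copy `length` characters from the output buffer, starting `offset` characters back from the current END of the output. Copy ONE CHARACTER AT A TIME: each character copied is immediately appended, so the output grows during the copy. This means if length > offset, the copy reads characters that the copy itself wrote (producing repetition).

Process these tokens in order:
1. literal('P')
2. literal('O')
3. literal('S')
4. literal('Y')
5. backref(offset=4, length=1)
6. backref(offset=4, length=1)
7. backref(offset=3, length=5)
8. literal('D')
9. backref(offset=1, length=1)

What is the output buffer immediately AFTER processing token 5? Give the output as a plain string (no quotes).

Answer: POSYP

Derivation:
Token 1: literal('P'). Output: "P"
Token 2: literal('O'). Output: "PO"
Token 3: literal('S'). Output: "POS"
Token 4: literal('Y'). Output: "POSY"
Token 5: backref(off=4, len=1). Copied 'P' from pos 0. Output: "POSYP"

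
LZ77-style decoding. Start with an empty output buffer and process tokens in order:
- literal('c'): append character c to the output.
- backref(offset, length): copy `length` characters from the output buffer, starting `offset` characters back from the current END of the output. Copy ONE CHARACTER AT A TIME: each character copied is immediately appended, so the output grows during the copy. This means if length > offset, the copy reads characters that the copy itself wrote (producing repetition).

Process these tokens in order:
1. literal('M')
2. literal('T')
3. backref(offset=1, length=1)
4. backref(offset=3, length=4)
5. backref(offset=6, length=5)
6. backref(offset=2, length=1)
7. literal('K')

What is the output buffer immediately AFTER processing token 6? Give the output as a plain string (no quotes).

Answer: MTTMTTMTTMTTT

Derivation:
Token 1: literal('M'). Output: "M"
Token 2: literal('T'). Output: "MT"
Token 3: backref(off=1, len=1). Copied 'T' from pos 1. Output: "MTT"
Token 4: backref(off=3, len=4) (overlapping!). Copied 'MTTM' from pos 0. Output: "MTTMTTM"
Token 5: backref(off=6, len=5). Copied 'TTMTT' from pos 1. Output: "MTTMTTMTTMTT"
Token 6: backref(off=2, len=1). Copied 'T' from pos 10. Output: "MTTMTTMTTMTTT"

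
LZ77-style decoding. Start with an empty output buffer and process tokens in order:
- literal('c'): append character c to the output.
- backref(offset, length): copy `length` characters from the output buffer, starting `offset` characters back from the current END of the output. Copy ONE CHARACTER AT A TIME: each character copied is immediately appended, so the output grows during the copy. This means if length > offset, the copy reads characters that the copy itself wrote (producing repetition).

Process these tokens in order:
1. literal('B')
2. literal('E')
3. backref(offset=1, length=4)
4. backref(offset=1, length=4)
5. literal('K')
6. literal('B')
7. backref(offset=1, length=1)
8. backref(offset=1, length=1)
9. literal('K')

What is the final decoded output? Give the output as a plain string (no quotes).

Token 1: literal('B'). Output: "B"
Token 2: literal('E'). Output: "BE"
Token 3: backref(off=1, len=4) (overlapping!). Copied 'EEEE' from pos 1. Output: "BEEEEE"
Token 4: backref(off=1, len=4) (overlapping!). Copied 'EEEE' from pos 5. Output: "BEEEEEEEEE"
Token 5: literal('K'). Output: "BEEEEEEEEEK"
Token 6: literal('B'). Output: "BEEEEEEEEEKB"
Token 7: backref(off=1, len=1). Copied 'B' from pos 11. Output: "BEEEEEEEEEKBB"
Token 8: backref(off=1, len=1). Copied 'B' from pos 12. Output: "BEEEEEEEEEKBBB"
Token 9: literal('K'). Output: "BEEEEEEEEEKBBBK"

Answer: BEEEEEEEEEKBBBK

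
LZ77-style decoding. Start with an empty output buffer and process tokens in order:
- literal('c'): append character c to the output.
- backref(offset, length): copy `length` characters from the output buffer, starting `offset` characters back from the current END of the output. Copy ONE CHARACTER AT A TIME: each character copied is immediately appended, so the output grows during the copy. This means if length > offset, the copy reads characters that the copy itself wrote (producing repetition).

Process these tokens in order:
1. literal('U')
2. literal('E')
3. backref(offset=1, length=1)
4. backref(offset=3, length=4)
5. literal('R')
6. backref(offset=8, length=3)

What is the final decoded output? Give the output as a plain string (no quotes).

Answer: UEEUEEURUEE

Derivation:
Token 1: literal('U'). Output: "U"
Token 2: literal('E'). Output: "UE"
Token 3: backref(off=1, len=1). Copied 'E' from pos 1. Output: "UEE"
Token 4: backref(off=3, len=4) (overlapping!). Copied 'UEEU' from pos 0. Output: "UEEUEEU"
Token 5: literal('R'). Output: "UEEUEEUR"
Token 6: backref(off=8, len=3). Copied 'UEE' from pos 0. Output: "UEEUEEURUEE"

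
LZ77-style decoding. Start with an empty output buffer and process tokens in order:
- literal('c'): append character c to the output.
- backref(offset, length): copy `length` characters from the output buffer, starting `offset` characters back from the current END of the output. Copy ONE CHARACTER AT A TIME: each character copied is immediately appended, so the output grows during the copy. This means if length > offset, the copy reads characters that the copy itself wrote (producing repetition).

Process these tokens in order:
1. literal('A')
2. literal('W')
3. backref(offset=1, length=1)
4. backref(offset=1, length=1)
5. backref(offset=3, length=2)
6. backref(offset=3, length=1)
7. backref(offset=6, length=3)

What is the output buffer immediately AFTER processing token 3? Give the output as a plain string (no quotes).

Token 1: literal('A'). Output: "A"
Token 2: literal('W'). Output: "AW"
Token 3: backref(off=1, len=1). Copied 'W' from pos 1. Output: "AWW"

Answer: AWW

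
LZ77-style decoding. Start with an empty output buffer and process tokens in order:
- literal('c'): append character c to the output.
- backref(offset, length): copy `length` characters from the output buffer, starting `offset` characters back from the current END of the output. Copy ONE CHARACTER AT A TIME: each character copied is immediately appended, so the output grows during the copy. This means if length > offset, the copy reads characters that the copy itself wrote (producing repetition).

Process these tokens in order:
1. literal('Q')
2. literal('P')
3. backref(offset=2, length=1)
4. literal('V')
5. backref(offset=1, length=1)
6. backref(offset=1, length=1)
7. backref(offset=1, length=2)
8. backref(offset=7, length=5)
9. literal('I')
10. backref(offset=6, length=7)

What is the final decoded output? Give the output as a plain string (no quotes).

Answer: QPQVVVVVPQVVVIPQVVVIP

Derivation:
Token 1: literal('Q'). Output: "Q"
Token 2: literal('P'). Output: "QP"
Token 3: backref(off=2, len=1). Copied 'Q' from pos 0. Output: "QPQ"
Token 4: literal('V'). Output: "QPQV"
Token 5: backref(off=1, len=1). Copied 'V' from pos 3. Output: "QPQVV"
Token 6: backref(off=1, len=1). Copied 'V' from pos 4. Output: "QPQVVV"
Token 7: backref(off=1, len=2) (overlapping!). Copied 'VV' from pos 5. Output: "QPQVVVVV"
Token 8: backref(off=7, len=5). Copied 'PQVVV' from pos 1. Output: "QPQVVVVVPQVVV"
Token 9: literal('I'). Output: "QPQVVVVVPQVVVI"
Token 10: backref(off=6, len=7) (overlapping!). Copied 'PQVVVIP' from pos 8. Output: "QPQVVVVVPQVVVIPQVVVIP"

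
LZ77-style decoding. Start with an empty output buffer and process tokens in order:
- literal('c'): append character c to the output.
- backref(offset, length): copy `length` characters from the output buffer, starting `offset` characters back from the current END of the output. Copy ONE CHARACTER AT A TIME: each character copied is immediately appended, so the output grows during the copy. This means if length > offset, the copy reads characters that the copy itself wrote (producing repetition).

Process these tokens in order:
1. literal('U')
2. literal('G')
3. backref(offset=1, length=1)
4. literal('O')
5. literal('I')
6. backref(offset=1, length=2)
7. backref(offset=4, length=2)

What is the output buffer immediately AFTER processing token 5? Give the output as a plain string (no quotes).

Token 1: literal('U'). Output: "U"
Token 2: literal('G'). Output: "UG"
Token 3: backref(off=1, len=1). Copied 'G' from pos 1. Output: "UGG"
Token 4: literal('O'). Output: "UGGO"
Token 5: literal('I'). Output: "UGGOI"

Answer: UGGOI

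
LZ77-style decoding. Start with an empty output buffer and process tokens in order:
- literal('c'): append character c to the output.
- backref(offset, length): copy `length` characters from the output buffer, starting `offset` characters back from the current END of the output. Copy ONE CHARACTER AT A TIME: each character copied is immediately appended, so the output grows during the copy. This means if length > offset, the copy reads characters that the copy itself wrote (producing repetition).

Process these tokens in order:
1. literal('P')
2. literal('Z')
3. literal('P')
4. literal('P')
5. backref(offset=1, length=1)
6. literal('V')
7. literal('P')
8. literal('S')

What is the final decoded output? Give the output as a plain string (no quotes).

Token 1: literal('P'). Output: "P"
Token 2: literal('Z'). Output: "PZ"
Token 3: literal('P'). Output: "PZP"
Token 4: literal('P'). Output: "PZPP"
Token 5: backref(off=1, len=1). Copied 'P' from pos 3. Output: "PZPPP"
Token 6: literal('V'). Output: "PZPPPV"
Token 7: literal('P'). Output: "PZPPPVP"
Token 8: literal('S'). Output: "PZPPPVPS"

Answer: PZPPPVPS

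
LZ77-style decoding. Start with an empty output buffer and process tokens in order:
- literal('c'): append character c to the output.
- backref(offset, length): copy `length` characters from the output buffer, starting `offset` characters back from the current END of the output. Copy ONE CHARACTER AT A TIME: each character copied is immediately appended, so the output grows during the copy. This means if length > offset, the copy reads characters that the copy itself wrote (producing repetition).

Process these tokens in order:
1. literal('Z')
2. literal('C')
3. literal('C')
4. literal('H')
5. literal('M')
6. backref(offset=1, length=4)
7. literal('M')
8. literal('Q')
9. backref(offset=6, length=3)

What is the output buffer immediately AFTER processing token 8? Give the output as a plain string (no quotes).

Token 1: literal('Z'). Output: "Z"
Token 2: literal('C'). Output: "ZC"
Token 3: literal('C'). Output: "ZCC"
Token 4: literal('H'). Output: "ZCCH"
Token 5: literal('M'). Output: "ZCCHM"
Token 6: backref(off=1, len=4) (overlapping!). Copied 'MMMM' from pos 4. Output: "ZCCHMMMMM"
Token 7: literal('M'). Output: "ZCCHMMMMMM"
Token 8: literal('Q'). Output: "ZCCHMMMMMMQ"

Answer: ZCCHMMMMMMQ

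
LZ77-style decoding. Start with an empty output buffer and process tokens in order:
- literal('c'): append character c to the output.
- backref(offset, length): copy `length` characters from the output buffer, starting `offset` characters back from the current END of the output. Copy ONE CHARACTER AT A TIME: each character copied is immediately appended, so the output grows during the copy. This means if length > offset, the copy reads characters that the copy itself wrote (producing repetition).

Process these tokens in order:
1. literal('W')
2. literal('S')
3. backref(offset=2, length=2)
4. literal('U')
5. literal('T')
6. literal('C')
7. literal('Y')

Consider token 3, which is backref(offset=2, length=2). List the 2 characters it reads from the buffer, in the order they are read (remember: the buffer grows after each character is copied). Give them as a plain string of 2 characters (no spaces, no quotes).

Token 1: literal('W'). Output: "W"
Token 2: literal('S'). Output: "WS"
Token 3: backref(off=2, len=2). Buffer before: "WS" (len 2)
  byte 1: read out[0]='W', append. Buffer now: "WSW"
  byte 2: read out[1]='S', append. Buffer now: "WSWS"

Answer: WS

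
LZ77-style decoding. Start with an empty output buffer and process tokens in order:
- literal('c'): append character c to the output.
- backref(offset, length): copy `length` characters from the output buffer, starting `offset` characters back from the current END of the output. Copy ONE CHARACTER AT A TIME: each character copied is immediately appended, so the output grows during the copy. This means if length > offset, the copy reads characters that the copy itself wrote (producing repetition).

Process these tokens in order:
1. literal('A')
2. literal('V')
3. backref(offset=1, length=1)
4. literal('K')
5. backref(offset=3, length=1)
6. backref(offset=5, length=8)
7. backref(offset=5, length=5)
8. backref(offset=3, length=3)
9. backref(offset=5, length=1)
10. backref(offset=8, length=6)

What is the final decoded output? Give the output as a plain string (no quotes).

Token 1: literal('A'). Output: "A"
Token 2: literal('V'). Output: "AV"
Token 3: backref(off=1, len=1). Copied 'V' from pos 1. Output: "AVV"
Token 4: literal('K'). Output: "AVVK"
Token 5: backref(off=3, len=1). Copied 'V' from pos 1. Output: "AVVKV"
Token 6: backref(off=5, len=8) (overlapping!). Copied 'AVVKVAVV' from pos 0. Output: "AVVKVAVVKVAVV"
Token 7: backref(off=5, len=5). Copied 'KVAVV' from pos 8. Output: "AVVKVAVVKVAVVKVAVV"
Token 8: backref(off=3, len=3). Copied 'AVV' from pos 15. Output: "AVVKVAVVKVAVVKVAVVAVV"
Token 9: backref(off=5, len=1). Copied 'V' from pos 16. Output: "AVVKVAVVKVAVVKVAVVAVVV"
Token 10: backref(off=8, len=6). Copied 'VAVVAV' from pos 14. Output: "AVVKVAVVKVAVVKVAVVAVVVVAVVAV"

Answer: AVVKVAVVKVAVVKVAVVAVVVVAVVAV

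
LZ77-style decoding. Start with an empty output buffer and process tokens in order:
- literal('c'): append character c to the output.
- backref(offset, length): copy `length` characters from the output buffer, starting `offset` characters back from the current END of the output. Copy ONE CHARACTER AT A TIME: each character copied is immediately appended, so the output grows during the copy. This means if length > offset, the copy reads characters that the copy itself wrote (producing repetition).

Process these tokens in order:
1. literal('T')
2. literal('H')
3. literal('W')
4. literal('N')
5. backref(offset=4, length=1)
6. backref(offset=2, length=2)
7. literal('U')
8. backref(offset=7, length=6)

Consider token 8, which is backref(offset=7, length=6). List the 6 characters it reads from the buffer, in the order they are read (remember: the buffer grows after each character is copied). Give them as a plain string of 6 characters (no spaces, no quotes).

Answer: HWNTNT

Derivation:
Token 1: literal('T'). Output: "T"
Token 2: literal('H'). Output: "TH"
Token 3: literal('W'). Output: "THW"
Token 4: literal('N'). Output: "THWN"
Token 5: backref(off=4, len=1). Copied 'T' from pos 0. Output: "THWNT"
Token 6: backref(off=2, len=2). Copied 'NT' from pos 3. Output: "THWNTNT"
Token 7: literal('U'). Output: "THWNTNTU"
Token 8: backref(off=7, len=6). Buffer before: "THWNTNTU" (len 8)
  byte 1: read out[1]='H', append. Buffer now: "THWNTNTUH"
  byte 2: read out[2]='W', append. Buffer now: "THWNTNTUHW"
  byte 3: read out[3]='N', append. Buffer now: "THWNTNTUHWN"
  byte 4: read out[4]='T', append. Buffer now: "THWNTNTUHWNT"
  byte 5: read out[5]='N', append. Buffer now: "THWNTNTUHWNTN"
  byte 6: read out[6]='T', append. Buffer now: "THWNTNTUHWNTNT"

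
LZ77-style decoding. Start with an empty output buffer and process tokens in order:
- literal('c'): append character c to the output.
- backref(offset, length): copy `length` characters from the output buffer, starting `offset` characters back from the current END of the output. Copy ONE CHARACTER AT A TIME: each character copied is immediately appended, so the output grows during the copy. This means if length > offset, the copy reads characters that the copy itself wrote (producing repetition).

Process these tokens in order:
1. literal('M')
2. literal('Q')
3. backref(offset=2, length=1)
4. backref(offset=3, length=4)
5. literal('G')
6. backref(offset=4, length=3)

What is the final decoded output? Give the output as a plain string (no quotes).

Answer: MQMMQMMGQMM

Derivation:
Token 1: literal('M'). Output: "M"
Token 2: literal('Q'). Output: "MQ"
Token 3: backref(off=2, len=1). Copied 'M' from pos 0. Output: "MQM"
Token 4: backref(off=3, len=4) (overlapping!). Copied 'MQMM' from pos 0. Output: "MQMMQMM"
Token 5: literal('G'). Output: "MQMMQMMG"
Token 6: backref(off=4, len=3). Copied 'QMM' from pos 4. Output: "MQMMQMMGQMM"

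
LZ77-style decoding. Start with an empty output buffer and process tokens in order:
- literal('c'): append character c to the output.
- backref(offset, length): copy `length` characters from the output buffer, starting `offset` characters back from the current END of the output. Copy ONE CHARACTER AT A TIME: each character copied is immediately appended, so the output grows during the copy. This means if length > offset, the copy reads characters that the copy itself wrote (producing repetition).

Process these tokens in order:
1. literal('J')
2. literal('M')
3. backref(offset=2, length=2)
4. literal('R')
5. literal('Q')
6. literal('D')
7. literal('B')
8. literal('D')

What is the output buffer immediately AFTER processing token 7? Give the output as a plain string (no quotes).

Answer: JMJMRQDB

Derivation:
Token 1: literal('J'). Output: "J"
Token 2: literal('M'). Output: "JM"
Token 3: backref(off=2, len=2). Copied 'JM' from pos 0. Output: "JMJM"
Token 4: literal('R'). Output: "JMJMR"
Token 5: literal('Q'). Output: "JMJMRQ"
Token 6: literal('D'). Output: "JMJMRQD"
Token 7: literal('B'). Output: "JMJMRQDB"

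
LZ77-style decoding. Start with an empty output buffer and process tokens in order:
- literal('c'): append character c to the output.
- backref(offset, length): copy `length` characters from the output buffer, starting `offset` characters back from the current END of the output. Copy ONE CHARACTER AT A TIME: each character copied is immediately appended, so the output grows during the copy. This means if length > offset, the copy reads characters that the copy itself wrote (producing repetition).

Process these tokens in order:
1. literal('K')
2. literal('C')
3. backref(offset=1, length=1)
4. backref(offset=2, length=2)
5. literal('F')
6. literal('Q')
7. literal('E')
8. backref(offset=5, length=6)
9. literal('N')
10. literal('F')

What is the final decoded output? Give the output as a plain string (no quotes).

Token 1: literal('K'). Output: "K"
Token 2: literal('C'). Output: "KC"
Token 3: backref(off=1, len=1). Copied 'C' from pos 1. Output: "KCC"
Token 4: backref(off=2, len=2). Copied 'CC' from pos 1. Output: "KCCCC"
Token 5: literal('F'). Output: "KCCCCF"
Token 6: literal('Q'). Output: "KCCCCFQ"
Token 7: literal('E'). Output: "KCCCCFQE"
Token 8: backref(off=5, len=6) (overlapping!). Copied 'CCFQEC' from pos 3. Output: "KCCCCFQECCFQEC"
Token 9: literal('N'). Output: "KCCCCFQECCFQECN"
Token 10: literal('F'). Output: "KCCCCFQECCFQECNF"

Answer: KCCCCFQECCFQECNF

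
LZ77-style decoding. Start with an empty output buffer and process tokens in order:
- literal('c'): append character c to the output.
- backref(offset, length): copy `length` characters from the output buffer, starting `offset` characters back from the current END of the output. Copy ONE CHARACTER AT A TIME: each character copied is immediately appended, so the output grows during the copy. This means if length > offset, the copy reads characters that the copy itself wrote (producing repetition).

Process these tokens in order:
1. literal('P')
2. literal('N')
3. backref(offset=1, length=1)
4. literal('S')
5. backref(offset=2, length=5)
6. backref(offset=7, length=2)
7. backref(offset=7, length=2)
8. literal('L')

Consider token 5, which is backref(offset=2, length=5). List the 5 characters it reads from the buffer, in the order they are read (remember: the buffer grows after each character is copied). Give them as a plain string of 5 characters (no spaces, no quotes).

Token 1: literal('P'). Output: "P"
Token 2: literal('N'). Output: "PN"
Token 3: backref(off=1, len=1). Copied 'N' from pos 1. Output: "PNN"
Token 4: literal('S'). Output: "PNNS"
Token 5: backref(off=2, len=5). Buffer before: "PNNS" (len 4)
  byte 1: read out[2]='N', append. Buffer now: "PNNSN"
  byte 2: read out[3]='S', append. Buffer now: "PNNSNS"
  byte 3: read out[4]='N', append. Buffer now: "PNNSNSN"
  byte 4: read out[5]='S', append. Buffer now: "PNNSNSNS"
  byte 5: read out[6]='N', append. Buffer now: "PNNSNSNSN"

Answer: NSNSN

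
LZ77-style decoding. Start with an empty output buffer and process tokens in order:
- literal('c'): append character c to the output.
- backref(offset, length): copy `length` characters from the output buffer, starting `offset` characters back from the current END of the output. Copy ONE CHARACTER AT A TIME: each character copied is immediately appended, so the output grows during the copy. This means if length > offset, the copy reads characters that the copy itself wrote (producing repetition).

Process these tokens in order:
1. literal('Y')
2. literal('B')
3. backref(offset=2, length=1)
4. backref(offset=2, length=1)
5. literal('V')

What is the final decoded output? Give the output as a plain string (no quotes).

Token 1: literal('Y'). Output: "Y"
Token 2: literal('B'). Output: "YB"
Token 3: backref(off=2, len=1). Copied 'Y' from pos 0. Output: "YBY"
Token 4: backref(off=2, len=1). Copied 'B' from pos 1. Output: "YBYB"
Token 5: literal('V'). Output: "YBYBV"

Answer: YBYBV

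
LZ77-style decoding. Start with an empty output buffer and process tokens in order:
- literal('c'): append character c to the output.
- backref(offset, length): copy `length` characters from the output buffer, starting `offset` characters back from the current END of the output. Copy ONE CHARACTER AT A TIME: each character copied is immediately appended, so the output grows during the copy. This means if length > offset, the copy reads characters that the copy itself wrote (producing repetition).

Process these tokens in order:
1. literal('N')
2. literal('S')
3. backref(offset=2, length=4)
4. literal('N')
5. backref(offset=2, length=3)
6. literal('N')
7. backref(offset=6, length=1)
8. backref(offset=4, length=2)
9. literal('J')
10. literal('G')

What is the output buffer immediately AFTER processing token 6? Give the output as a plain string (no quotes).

Token 1: literal('N'). Output: "N"
Token 2: literal('S'). Output: "NS"
Token 3: backref(off=2, len=4) (overlapping!). Copied 'NSNS' from pos 0. Output: "NSNSNS"
Token 4: literal('N'). Output: "NSNSNSN"
Token 5: backref(off=2, len=3) (overlapping!). Copied 'SNS' from pos 5. Output: "NSNSNSNSNS"
Token 6: literal('N'). Output: "NSNSNSNSNSN"

Answer: NSNSNSNSNSN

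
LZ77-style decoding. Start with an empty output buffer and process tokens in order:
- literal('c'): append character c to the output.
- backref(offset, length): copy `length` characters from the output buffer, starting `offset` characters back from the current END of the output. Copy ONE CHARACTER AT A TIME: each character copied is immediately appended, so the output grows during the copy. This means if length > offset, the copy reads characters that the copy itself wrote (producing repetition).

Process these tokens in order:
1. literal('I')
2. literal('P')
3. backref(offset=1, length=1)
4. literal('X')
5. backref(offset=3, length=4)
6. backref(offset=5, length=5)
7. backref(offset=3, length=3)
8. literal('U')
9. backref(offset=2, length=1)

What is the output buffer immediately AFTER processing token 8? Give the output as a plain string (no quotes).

Token 1: literal('I'). Output: "I"
Token 2: literal('P'). Output: "IP"
Token 3: backref(off=1, len=1). Copied 'P' from pos 1. Output: "IPP"
Token 4: literal('X'). Output: "IPPX"
Token 5: backref(off=3, len=4) (overlapping!). Copied 'PPXP' from pos 1. Output: "IPPXPPXP"
Token 6: backref(off=5, len=5). Copied 'XPPXP' from pos 3. Output: "IPPXPPXPXPPXP"
Token 7: backref(off=3, len=3). Copied 'PXP' from pos 10. Output: "IPPXPPXPXPPXPPXP"
Token 8: literal('U'). Output: "IPPXPPXPXPPXPPXPU"

Answer: IPPXPPXPXPPXPPXPU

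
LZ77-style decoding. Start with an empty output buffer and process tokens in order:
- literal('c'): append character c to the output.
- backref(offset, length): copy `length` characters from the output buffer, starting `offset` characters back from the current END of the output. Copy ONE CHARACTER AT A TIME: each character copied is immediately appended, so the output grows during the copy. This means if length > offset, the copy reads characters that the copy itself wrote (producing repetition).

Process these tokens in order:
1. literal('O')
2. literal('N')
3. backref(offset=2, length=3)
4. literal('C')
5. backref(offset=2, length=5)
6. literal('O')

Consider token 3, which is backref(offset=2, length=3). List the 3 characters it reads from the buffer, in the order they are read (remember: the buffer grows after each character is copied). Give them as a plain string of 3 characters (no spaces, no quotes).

Answer: ONO

Derivation:
Token 1: literal('O'). Output: "O"
Token 2: literal('N'). Output: "ON"
Token 3: backref(off=2, len=3). Buffer before: "ON" (len 2)
  byte 1: read out[0]='O', append. Buffer now: "ONO"
  byte 2: read out[1]='N', append. Buffer now: "ONON"
  byte 3: read out[2]='O', append. Buffer now: "ONONO"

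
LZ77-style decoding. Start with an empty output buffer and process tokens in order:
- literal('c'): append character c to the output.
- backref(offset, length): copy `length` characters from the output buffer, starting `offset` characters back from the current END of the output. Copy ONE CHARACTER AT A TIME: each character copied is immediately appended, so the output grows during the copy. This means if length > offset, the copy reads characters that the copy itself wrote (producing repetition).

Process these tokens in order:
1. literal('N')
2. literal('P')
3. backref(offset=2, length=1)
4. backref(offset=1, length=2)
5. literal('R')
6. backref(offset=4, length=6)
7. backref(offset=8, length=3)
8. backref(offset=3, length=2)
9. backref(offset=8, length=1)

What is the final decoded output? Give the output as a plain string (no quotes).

Answer: NPNNNRNNNRNNNRNNRR

Derivation:
Token 1: literal('N'). Output: "N"
Token 2: literal('P'). Output: "NP"
Token 3: backref(off=2, len=1). Copied 'N' from pos 0. Output: "NPN"
Token 4: backref(off=1, len=2) (overlapping!). Copied 'NN' from pos 2. Output: "NPNNN"
Token 5: literal('R'). Output: "NPNNNR"
Token 6: backref(off=4, len=6) (overlapping!). Copied 'NNNRNN' from pos 2. Output: "NPNNNRNNNRNN"
Token 7: backref(off=8, len=3). Copied 'NRN' from pos 4. Output: "NPNNNRNNNRNNNRN"
Token 8: backref(off=3, len=2). Copied 'NR' from pos 12. Output: "NPNNNRNNNRNNNRNNR"
Token 9: backref(off=8, len=1). Copied 'R' from pos 9. Output: "NPNNNRNNNRNNNRNNRR"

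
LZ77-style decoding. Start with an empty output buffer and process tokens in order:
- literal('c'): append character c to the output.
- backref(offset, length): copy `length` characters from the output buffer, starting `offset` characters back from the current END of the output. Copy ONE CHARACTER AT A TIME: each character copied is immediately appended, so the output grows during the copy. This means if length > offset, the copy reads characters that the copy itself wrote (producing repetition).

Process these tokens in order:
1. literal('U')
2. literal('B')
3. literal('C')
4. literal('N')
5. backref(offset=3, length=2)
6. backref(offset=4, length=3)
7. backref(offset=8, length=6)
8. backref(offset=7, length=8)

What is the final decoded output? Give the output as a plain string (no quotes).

Answer: UBCNBCCNBBCNBCCBBCNBCCB

Derivation:
Token 1: literal('U'). Output: "U"
Token 2: literal('B'). Output: "UB"
Token 3: literal('C'). Output: "UBC"
Token 4: literal('N'). Output: "UBCN"
Token 5: backref(off=3, len=2). Copied 'BC' from pos 1. Output: "UBCNBC"
Token 6: backref(off=4, len=3). Copied 'CNB' from pos 2. Output: "UBCNBCCNB"
Token 7: backref(off=8, len=6). Copied 'BCNBCC' from pos 1. Output: "UBCNBCCNBBCNBCC"
Token 8: backref(off=7, len=8) (overlapping!). Copied 'BBCNBCCB' from pos 8. Output: "UBCNBCCNBBCNBCCBBCNBCCB"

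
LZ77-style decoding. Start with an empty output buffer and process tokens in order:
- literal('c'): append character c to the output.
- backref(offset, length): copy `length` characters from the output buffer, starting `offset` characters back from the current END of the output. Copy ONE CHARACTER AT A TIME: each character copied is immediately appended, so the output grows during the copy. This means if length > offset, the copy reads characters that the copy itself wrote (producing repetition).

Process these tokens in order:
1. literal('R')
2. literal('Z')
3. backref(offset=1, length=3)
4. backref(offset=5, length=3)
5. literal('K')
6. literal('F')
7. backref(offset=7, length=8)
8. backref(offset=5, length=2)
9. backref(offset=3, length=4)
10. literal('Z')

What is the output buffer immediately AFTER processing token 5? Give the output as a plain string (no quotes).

Token 1: literal('R'). Output: "R"
Token 2: literal('Z'). Output: "RZ"
Token 3: backref(off=1, len=3) (overlapping!). Copied 'ZZZ' from pos 1. Output: "RZZZZ"
Token 4: backref(off=5, len=3). Copied 'RZZ' from pos 0. Output: "RZZZZRZZ"
Token 5: literal('K'). Output: "RZZZZRZZK"

Answer: RZZZZRZZK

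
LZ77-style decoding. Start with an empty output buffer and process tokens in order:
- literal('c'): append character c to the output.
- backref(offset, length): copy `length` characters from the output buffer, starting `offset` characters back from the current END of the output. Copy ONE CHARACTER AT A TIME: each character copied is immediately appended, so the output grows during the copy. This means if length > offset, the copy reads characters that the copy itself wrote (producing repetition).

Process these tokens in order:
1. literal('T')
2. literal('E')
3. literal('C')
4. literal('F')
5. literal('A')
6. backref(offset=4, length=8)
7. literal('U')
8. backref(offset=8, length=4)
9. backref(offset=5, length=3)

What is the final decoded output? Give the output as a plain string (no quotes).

Answer: TECFAECFAECFAUCFAEUCF

Derivation:
Token 1: literal('T'). Output: "T"
Token 2: literal('E'). Output: "TE"
Token 3: literal('C'). Output: "TEC"
Token 4: literal('F'). Output: "TECF"
Token 5: literal('A'). Output: "TECFA"
Token 6: backref(off=4, len=8) (overlapping!). Copied 'ECFAECFA' from pos 1. Output: "TECFAECFAECFA"
Token 7: literal('U'). Output: "TECFAECFAECFAU"
Token 8: backref(off=8, len=4). Copied 'CFAE' from pos 6. Output: "TECFAECFAECFAUCFAE"
Token 9: backref(off=5, len=3). Copied 'UCF' from pos 13. Output: "TECFAECFAECFAUCFAEUCF"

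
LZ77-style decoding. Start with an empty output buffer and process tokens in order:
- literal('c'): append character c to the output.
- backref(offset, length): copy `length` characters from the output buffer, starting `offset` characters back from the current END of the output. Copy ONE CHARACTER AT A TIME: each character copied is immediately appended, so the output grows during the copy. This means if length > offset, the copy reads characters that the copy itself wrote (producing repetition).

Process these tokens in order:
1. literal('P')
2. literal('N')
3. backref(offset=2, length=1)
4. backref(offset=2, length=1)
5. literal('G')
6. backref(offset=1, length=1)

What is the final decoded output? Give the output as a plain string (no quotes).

Token 1: literal('P'). Output: "P"
Token 2: literal('N'). Output: "PN"
Token 3: backref(off=2, len=1). Copied 'P' from pos 0. Output: "PNP"
Token 4: backref(off=2, len=1). Copied 'N' from pos 1. Output: "PNPN"
Token 5: literal('G'). Output: "PNPNG"
Token 6: backref(off=1, len=1). Copied 'G' from pos 4. Output: "PNPNGG"

Answer: PNPNGG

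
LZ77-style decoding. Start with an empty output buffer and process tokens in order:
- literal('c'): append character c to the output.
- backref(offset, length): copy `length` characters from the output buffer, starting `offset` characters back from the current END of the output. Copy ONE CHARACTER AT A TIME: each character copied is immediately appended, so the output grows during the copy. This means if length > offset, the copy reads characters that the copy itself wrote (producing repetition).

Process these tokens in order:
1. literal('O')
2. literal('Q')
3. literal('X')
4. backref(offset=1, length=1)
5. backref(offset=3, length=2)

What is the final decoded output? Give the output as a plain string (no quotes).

Token 1: literal('O'). Output: "O"
Token 2: literal('Q'). Output: "OQ"
Token 3: literal('X'). Output: "OQX"
Token 4: backref(off=1, len=1). Copied 'X' from pos 2. Output: "OQXX"
Token 5: backref(off=3, len=2). Copied 'QX' from pos 1. Output: "OQXXQX"

Answer: OQXXQX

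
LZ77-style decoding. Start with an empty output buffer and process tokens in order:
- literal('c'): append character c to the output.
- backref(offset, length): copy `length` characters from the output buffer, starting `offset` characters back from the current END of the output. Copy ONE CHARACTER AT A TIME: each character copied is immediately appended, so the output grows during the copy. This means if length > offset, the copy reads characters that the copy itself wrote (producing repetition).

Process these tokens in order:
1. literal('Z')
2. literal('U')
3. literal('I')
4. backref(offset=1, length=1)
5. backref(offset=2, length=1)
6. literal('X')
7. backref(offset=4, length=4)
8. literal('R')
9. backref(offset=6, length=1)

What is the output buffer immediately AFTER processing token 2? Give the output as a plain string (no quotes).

Answer: ZU

Derivation:
Token 1: literal('Z'). Output: "Z"
Token 2: literal('U'). Output: "ZU"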